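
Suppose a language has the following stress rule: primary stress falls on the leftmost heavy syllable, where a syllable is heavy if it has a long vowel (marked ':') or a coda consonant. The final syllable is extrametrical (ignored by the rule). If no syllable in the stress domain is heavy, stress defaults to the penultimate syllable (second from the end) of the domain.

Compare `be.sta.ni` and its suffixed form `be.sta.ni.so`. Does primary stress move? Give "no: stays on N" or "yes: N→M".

yes: 1→2

Base `be.sta.ni` (3 syllables):
  The final syllable (3, ni) is extrametrical; the stress domain is syllables 1–2.
  Weights: 1 be L, 2 sta L.
  No heavy syllable in the domain; default to the penultimate syllable (second from the end) of the domain = syllable 1.
  → primary stress on syllable 1.
Suffixed `be.sta.ni.so` (4 syllables):
  The final syllable (4, so) is extrametrical; the stress domain is syllables 1–3.
  Weights: 1 be L, 2 sta L, 3 ni L.
  No heavy syllable in the domain; default to the penultimate syllable (second from the end) of the domain = syllable 2.
  → primary stress on syllable 2.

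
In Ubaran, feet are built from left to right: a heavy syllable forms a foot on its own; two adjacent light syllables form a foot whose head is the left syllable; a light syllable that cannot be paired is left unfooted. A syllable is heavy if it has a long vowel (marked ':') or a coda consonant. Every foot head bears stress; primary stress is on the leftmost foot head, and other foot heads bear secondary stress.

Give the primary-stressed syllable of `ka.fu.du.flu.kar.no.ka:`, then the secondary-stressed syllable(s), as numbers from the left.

Weights: 1 ka L, 2 fu L, 3 du L, 4 flu L, 5 kar H, 6 no L, 7 ka: H.
Parse left to right (heavy = foot alone; LL = one foot; stranded L unfooted): (ˈka.fu) (ˈdu.flu) (ˈkar) no (ˈka:).
Foot heads: 1, 3, 5, 7.
Primary stress on the leftmost head = syllable 1.
Secondary stress on 3, 5, 7: ˈka.fu.ˌdu.flu.ˌkar.no.ˌka:.

primary 1, secondary 3, 5, 7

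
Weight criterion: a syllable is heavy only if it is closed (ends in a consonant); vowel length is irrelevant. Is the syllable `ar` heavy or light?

heavy

`ar`: short vowel, closed (coda /r/). Closed (coda /r/) → heavy.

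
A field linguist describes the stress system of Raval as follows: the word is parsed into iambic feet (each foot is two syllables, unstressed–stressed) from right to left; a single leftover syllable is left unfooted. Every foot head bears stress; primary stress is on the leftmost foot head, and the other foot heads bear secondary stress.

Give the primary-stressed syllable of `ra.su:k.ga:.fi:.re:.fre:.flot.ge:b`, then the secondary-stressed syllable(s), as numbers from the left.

Parse right to left into iambic (σˈσ) feet: (ra.ˈsu:k) (ga:.ˈfi:) (re:.ˈfre:) (flot.ˈge:b).
Foot heads (stressed positions): 2, 4, 6, 8.
End Rule Leftmost: primary stress on the leftmost head = syllable 2.
Secondary stress on 4, 6, 8: ra.ˈsu:k.ga:.ˌfi:.re:.ˌfre:.flot.ˌge:b.

primary 2, secondary 4, 6, 8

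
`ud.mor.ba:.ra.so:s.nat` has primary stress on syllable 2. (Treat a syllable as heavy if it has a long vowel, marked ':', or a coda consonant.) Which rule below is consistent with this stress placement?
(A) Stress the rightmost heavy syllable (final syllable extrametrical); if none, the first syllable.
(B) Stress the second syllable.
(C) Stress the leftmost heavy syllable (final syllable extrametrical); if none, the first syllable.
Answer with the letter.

B

Rule A → syllable 5 (observed: 2).
Rule B → syllable 2 ✓.
Rule C → syllable 1 (observed: 2).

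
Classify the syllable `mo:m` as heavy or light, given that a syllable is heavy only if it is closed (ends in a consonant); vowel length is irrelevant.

`mo:m`: long vowel, closed (coda /m/). Closed (coda /m/) → heavy.

heavy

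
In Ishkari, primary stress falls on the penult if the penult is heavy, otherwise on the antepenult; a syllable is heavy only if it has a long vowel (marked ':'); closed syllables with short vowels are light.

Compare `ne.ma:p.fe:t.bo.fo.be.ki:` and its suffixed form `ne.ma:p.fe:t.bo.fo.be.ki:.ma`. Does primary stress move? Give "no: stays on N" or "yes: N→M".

yes: 5→7

Base `ne.ma:p.fe:t.bo.fo.be.ki:` (7 syllables):
  Weights: 5 fo L, 6 be L, 7 ki: H.
  The penult (syllable 6, be) is light, so stress falls on the antepenult (syllable 5, fo).
  → primary stress on syllable 5.
Suffixed `ne.ma:p.fe:t.bo.fo.be.ki:.ma` (8 syllables):
  Weights: 6 be L, 7 ki: H, 8 ma L.
  The penult (syllable 7, ki:) is heavy, so it takes stress.
  → primary stress on syllable 7.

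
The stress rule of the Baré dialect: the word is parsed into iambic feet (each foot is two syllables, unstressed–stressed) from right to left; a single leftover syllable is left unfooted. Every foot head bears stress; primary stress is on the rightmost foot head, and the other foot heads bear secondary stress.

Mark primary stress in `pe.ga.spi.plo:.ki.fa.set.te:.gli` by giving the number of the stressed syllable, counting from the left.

Parse right to left into iambic (σˈσ) feet: pe (ga.ˈspi) (plo:.ˈki) (fa.ˈset) (te:.ˈgli). Syllable 1 is left unfooted.
Foot heads (stressed positions): 3, 5, 7, 9.
End Rule Rightmost: primary stress on the rightmost head = syllable 9.
Primary stress: syllable 9 → pe.ga.spi.plo:.ki.fa.set.te:.ˈgli.

9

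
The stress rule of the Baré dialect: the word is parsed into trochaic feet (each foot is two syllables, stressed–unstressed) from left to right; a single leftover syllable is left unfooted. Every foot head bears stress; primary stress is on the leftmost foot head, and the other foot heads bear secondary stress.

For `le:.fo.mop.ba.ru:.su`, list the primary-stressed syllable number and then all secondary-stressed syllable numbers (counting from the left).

Parse left to right into trochaic (ˈσσ) feet: (ˈle:.fo) (ˈmop.ba) (ˈru:.su).
Foot heads (stressed positions): 1, 3, 5.
End Rule Leftmost: primary stress on the leftmost head = syllable 1.
Secondary stress on 3, 5: ˈle:.fo.ˌmop.ba.ˌru:.su.

primary 1, secondary 3, 5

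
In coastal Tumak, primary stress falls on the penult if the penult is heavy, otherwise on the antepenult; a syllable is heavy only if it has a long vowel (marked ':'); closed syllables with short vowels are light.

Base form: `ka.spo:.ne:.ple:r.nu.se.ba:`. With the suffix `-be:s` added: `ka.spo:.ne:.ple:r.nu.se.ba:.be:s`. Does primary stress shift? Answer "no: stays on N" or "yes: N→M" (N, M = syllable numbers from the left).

Base `ka.spo:.ne:.ple:r.nu.se.ba:` (7 syllables):
  Weights: 5 nu L, 6 se L, 7 ba: H.
  The penult (syllable 6, se) is light, so stress falls on the antepenult (syllable 5, nu).
  → primary stress on syllable 5.
Suffixed `ka.spo:.ne:.ple:r.nu.se.ba:.be:s` (8 syllables):
  Weights: 6 se L, 7 ba: H, 8 be:s H.
  The penult (syllable 7, ba:) is heavy, so it takes stress.
  → primary stress on syllable 7.

yes: 5→7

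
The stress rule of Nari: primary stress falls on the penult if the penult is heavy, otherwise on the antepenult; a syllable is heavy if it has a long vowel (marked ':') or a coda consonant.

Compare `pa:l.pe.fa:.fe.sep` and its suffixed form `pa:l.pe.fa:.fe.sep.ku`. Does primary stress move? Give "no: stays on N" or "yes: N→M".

Base `pa:l.pe.fa:.fe.sep` (5 syllables):
  Weights: 3 fa: H, 4 fe L, 5 sep H.
  The penult (syllable 4, fe) is light, so stress falls on the antepenult (syllable 3, fa:).
  → primary stress on syllable 3.
Suffixed `pa:l.pe.fa:.fe.sep.ku` (6 syllables):
  Weights: 4 fe L, 5 sep H, 6 ku L.
  The penult (syllable 5, sep) is heavy, so it takes stress.
  → primary stress on syllable 5.

yes: 3→5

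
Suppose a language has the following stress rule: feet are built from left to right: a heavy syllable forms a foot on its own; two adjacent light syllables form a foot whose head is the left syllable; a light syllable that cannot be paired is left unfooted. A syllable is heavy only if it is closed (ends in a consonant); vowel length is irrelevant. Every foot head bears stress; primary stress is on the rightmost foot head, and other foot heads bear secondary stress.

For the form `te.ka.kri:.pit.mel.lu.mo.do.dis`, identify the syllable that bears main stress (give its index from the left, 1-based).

9

Weights: 1 te L, 2 ka L, 3 kri: L, 4 pit H, 5 mel H, 6 lu L, 7 mo L, 8 do L, 9 dis H.
Parse left to right (heavy = foot alone; LL = one foot; stranded L unfooted): (ˈte.ka) kri: (ˈpit) (ˈmel) (ˈlu.mo) do (ˈdis).
Foot heads: 1, 4, 5, 6, 9.
Primary stress on the rightmost head = syllable 9.
Primary stress: syllable 9 → te.ka.kri:.pit.mel.lu.mo.do.ˈdis.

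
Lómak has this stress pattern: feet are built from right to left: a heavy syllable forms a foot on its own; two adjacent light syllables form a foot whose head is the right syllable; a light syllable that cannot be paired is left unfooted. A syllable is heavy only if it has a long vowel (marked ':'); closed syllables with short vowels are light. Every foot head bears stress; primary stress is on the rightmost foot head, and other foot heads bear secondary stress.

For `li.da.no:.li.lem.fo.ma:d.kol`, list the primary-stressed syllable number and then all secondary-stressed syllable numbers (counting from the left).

primary 7, secondary 2, 3, 6

Weights: 1 li L, 2 da L, 3 no: H, 4 li L, 5 lem L, 6 fo L, 7 ma:d H, 8 kol L.
Parse right to left (heavy = foot alone; LL = one foot; stranded L unfooted): (li.ˈda) (ˈno:) li (lem.ˈfo) (ˈma:d) kol.
Foot heads: 2, 3, 6, 7.
Primary stress on the rightmost head = syllable 7.
Secondary stress on 2, 3, 6: li.ˌda.ˌno:.li.lem.ˌfo.ˈma:d.kol.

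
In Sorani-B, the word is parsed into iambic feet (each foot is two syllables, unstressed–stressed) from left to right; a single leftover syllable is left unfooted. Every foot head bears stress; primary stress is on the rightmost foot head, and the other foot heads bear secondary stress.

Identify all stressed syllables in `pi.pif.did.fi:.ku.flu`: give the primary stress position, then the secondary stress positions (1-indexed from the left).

primary 6, secondary 2, 4

Parse left to right into iambic (σˈσ) feet: (pi.ˈpif) (did.ˈfi:) (ku.ˈflu).
Foot heads (stressed positions): 2, 4, 6.
End Rule Rightmost: primary stress on the rightmost head = syllable 6.
Secondary stress on 2, 4: pi.ˌpif.did.ˌfi:.ku.ˈflu.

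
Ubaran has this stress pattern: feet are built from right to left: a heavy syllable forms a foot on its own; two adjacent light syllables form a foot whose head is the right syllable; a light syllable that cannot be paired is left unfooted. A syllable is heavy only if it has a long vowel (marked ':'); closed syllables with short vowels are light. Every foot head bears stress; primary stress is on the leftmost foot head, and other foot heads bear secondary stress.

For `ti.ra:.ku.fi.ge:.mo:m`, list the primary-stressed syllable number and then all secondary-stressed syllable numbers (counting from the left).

primary 2, secondary 4, 5, 6

Weights: 1 ti L, 2 ra: H, 3 ku L, 4 fi L, 5 ge: H, 6 mo:m H.
Parse right to left (heavy = foot alone; LL = one foot; stranded L unfooted): ti (ˈra:) (ku.ˈfi) (ˈge:) (ˈmo:m).
Foot heads: 2, 4, 5, 6.
Primary stress on the leftmost head = syllable 2.
Secondary stress on 4, 5, 6: ti.ˈra:.ku.ˌfi.ˌge:.ˌmo:m.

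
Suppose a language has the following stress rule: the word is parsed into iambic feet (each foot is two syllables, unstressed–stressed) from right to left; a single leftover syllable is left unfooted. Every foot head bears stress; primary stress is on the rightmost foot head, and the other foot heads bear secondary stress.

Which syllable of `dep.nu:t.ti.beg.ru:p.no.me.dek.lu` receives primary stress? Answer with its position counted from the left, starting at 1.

Parse right to left into iambic (σˈσ) feet: dep (nu:t.ˈti) (beg.ˈru:p) (no.ˈme) (dek.ˈlu). Syllable 1 is left unfooted.
Foot heads (stressed positions): 3, 5, 7, 9.
End Rule Rightmost: primary stress on the rightmost head = syllable 9.
Primary stress: syllable 9 → dep.nu:t.ti.beg.ru:p.no.me.dek.ˈlu.

9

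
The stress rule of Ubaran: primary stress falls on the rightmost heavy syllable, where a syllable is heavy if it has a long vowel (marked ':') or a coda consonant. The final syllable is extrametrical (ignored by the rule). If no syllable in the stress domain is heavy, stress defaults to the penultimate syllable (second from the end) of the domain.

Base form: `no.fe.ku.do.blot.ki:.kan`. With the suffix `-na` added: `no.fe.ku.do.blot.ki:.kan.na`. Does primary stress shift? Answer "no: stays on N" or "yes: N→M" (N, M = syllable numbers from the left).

yes: 6→7

Base `no.fe.ku.do.blot.ki:.kan` (7 syllables):
  The final syllable (7, kan) is extrametrical; the stress domain is syllables 1–6.
  Weights: 1 no L, 2 fe L, 3 ku L, 4 do L, 5 blot H, 6 ki: H.
  Heavy syllables in the domain: 5, 6. The rightmost is syllable 6 (ki:).
  → primary stress on syllable 6.
Suffixed `no.fe.ku.do.blot.ki:.kan.na` (8 syllables):
  The final syllable (8, na) is extrametrical; the stress domain is syllables 1–7.
  Weights: 1 no L, 2 fe L, 3 ku L, 4 do L, 5 blot H, 6 ki: H, 7 kan H.
  Heavy syllables in the domain: 5, 6, 7. The rightmost is syllable 7 (kan).
  → primary stress on syllable 7.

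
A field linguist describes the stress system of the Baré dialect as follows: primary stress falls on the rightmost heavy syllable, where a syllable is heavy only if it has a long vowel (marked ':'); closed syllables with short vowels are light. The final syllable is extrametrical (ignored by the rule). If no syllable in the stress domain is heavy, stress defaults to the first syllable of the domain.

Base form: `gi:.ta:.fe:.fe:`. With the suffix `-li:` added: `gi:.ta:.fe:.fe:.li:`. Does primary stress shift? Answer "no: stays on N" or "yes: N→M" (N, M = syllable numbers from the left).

yes: 3→4

Base `gi:.ta:.fe:.fe:` (4 syllables):
  The final syllable (4, fe:) is extrametrical; the stress domain is syllables 1–3.
  Weights: 1 gi: H, 2 ta: H, 3 fe: H.
  Heavy syllables in the domain: 1, 2, 3. The rightmost is syllable 3 (fe:).
  → primary stress on syllable 3.
Suffixed `gi:.ta:.fe:.fe:.li:` (5 syllables):
  The final syllable (5, li:) is extrametrical; the stress domain is syllables 1–4.
  Weights: 1 gi: H, 2 ta: H, 3 fe: H, 4 fe: H.
  Heavy syllables in the domain: 1, 2, 3, 4. The rightmost is syllable 4 (fe:).
  → primary stress on syllable 4.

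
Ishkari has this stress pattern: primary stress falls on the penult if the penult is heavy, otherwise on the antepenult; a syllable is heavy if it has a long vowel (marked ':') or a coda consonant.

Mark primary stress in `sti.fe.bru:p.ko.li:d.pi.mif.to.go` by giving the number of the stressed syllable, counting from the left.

7

Weights: 7 mif H, 8 to L, 9 go L.
The penult (syllable 8, to) is light, so stress falls on the antepenult (syllable 7, mif).
Primary stress: syllable 7 → sti.fe.bru:p.ko.li:d.pi.ˈmif.to.go.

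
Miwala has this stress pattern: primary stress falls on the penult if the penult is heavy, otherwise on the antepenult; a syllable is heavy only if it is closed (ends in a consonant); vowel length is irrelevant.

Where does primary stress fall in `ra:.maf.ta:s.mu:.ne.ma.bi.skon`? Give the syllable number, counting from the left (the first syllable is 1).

Weights: 6 ma L, 7 bi L, 8 skon H.
The penult (syllable 7, bi) is light, so stress falls on the antepenult (syllable 6, ma).
Primary stress: syllable 6 → ra:.maf.ta:s.mu:.ne.ˈma.bi.skon.

6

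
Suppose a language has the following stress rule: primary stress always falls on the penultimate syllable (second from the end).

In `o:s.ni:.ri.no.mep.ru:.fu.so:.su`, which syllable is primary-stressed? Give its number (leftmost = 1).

8

The word has 9 syllables; the penultimate syllable (second from the end) is syllable 8 (so:).
Primary stress: syllable 8 → o:s.ni:.ri.no.mep.ru:.fu.ˈso:.su.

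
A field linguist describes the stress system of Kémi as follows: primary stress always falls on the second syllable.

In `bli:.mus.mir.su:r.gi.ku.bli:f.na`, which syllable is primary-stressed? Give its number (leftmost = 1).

2

The word has 8 syllables; the second syllable is syllable 2 (mus).
Primary stress: syllable 2 → bli:.ˈmus.mir.su:r.gi.ku.bli:f.na.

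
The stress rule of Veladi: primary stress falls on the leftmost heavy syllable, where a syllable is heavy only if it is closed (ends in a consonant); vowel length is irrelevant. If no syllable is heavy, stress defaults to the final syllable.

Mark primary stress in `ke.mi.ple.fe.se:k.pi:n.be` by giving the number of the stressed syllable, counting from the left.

5

Weights: 1 ke L, 2 mi L, 3 ple L, 4 fe L, 5 se:k H, 6 pi:n H, 7 be L.
Heavy syllables in the domain: 5, 6. The leftmost is syllable 5 (se:k).
Primary stress: syllable 5 → ke.mi.ple.fe.ˈse:k.pi:n.be.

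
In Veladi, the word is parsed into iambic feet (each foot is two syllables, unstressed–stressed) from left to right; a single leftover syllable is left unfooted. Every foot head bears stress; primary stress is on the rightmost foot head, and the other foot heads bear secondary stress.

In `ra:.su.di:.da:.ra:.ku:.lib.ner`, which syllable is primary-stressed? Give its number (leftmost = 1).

8

Parse left to right into iambic (σˈσ) feet: (ra:.ˈsu) (di:.ˈda:) (ra:.ˈku:) (lib.ˈner).
Foot heads (stressed positions): 2, 4, 6, 8.
End Rule Rightmost: primary stress on the rightmost head = syllable 8.
Primary stress: syllable 8 → ra:.su.di:.da:.ra:.ku:.lib.ˈner.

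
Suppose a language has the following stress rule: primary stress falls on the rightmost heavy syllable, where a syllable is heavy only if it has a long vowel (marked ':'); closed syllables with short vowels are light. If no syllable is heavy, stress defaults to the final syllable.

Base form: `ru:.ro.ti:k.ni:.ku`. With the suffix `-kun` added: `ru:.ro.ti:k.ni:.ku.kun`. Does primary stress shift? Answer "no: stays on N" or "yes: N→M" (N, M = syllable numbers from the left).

no: stays on 4

Base `ru:.ro.ti:k.ni:.ku` (5 syllables):
  Weights: 1 ru: H, 2 ro L, 3 ti:k H, 4 ni: H, 5 ku L.
  Heavy syllables in the domain: 1, 3, 4. The rightmost is syllable 4 (ni:).
  → primary stress on syllable 4.
Suffixed `ru:.ro.ti:k.ni:.ku.kun` (6 syllables):
  Weights: 1 ru: H, 2 ro L, 3 ti:k H, 4 ni: H, 5 ku L, 6 kun L.
  Heavy syllables in the domain: 1, 3, 4. The rightmost is syllable 4 (ni:).
  → primary stress on syllable 4.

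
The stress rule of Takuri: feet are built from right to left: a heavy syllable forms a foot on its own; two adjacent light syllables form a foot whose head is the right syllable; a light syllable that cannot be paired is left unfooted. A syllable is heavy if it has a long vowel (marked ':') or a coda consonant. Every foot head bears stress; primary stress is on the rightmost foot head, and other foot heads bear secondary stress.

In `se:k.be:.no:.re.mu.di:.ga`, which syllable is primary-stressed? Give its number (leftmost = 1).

Weights: 1 se:k H, 2 be: H, 3 no: H, 4 re L, 5 mu L, 6 di: H, 7 ga L.
Parse right to left (heavy = foot alone; LL = one foot; stranded L unfooted): (ˈse:k) (ˈbe:) (ˈno:) (re.ˈmu) (ˈdi:) ga.
Foot heads: 1, 2, 3, 5, 6.
Primary stress on the rightmost head = syllable 6.
Primary stress: syllable 6 → se:k.be:.no:.re.mu.ˈdi:.ga.

6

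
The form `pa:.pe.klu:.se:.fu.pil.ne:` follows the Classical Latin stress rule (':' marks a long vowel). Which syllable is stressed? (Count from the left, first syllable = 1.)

Classical Latin: stress the penult if heavy (long vowel or closed), else the antepenult.
Weights: 5 fu L, 6 pil H, 7 ne: H.
The penult (syllable 6, pil) is heavy, so it takes stress.
Stress on syllable 6: pa:.pe.klu:.se:.fu.ˈpil.ne:.

6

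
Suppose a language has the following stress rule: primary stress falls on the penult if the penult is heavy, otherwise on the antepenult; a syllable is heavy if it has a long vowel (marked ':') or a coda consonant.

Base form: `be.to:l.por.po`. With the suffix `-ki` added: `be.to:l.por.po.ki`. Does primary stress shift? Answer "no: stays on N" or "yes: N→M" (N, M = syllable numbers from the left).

no: stays on 3

Base `be.to:l.por.po` (4 syllables):
  Weights: 2 to:l H, 3 por H, 4 po L.
  The penult (syllable 3, por) is heavy, so it takes stress.
  → primary stress on syllable 3.
Suffixed `be.to:l.por.po.ki` (5 syllables):
  Weights: 3 por H, 4 po L, 5 ki L.
  The penult (syllable 4, po) is light, so stress falls on the antepenult (syllable 3, por).
  → primary stress on syllable 3.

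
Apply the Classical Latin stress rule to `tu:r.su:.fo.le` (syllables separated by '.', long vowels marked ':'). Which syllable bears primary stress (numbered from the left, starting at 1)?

2

Classical Latin: stress the penult if heavy (long vowel or closed), else the antepenult.
Weights: 2 su: H, 3 fo L, 4 le L.
The penult (syllable 3, fo) is light, so stress falls on the antepenult (syllable 2, su:).
Stress on syllable 2: tu:r.ˈsu:.fo.le.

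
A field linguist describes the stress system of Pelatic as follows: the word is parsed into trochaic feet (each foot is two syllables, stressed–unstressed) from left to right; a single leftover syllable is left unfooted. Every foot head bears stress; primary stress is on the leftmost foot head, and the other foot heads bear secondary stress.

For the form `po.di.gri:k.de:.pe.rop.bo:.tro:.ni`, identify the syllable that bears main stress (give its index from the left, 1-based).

1

Parse left to right into trochaic (ˈσσ) feet: (ˈpo.di) (ˈgri:k.de:) (ˈpe.rop) (ˈbo:.tro:) ni. Syllable 9 is left unfooted.
Foot heads (stressed positions): 1, 3, 5, 7.
End Rule Leftmost: primary stress on the leftmost head = syllable 1.
Primary stress: syllable 1 → ˈpo.di.gri:k.de:.pe.rop.bo:.tro:.ni.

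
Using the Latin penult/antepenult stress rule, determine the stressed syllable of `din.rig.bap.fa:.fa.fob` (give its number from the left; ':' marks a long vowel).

4

Classical Latin: stress the penult if heavy (long vowel or closed), else the antepenult.
Weights: 4 fa: H, 5 fa L, 6 fob H.
The penult (syllable 5, fa) is light, so stress falls on the antepenult (syllable 4, fa:).
Stress on syllable 4: din.rig.bap.ˈfa:.fa.fob.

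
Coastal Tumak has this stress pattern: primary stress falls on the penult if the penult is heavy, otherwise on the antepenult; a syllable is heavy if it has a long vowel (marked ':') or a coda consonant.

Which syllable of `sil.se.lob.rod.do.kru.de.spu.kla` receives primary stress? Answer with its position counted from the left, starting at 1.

7

Weights: 7 de L, 8 spu L, 9 kla L.
The penult (syllable 8, spu) is light, so stress falls on the antepenult (syllable 7, de).
Primary stress: syllable 7 → sil.se.lob.rod.do.kru.ˈde.spu.kla.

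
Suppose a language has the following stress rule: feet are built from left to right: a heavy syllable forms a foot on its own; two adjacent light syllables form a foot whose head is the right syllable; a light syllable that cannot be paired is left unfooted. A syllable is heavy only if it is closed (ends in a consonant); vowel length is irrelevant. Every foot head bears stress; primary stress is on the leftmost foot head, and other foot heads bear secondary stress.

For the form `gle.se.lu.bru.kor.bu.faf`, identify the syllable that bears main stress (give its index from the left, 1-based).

2

Weights: 1 gle L, 2 se L, 3 lu L, 4 bru L, 5 kor H, 6 bu L, 7 faf H.
Parse left to right (heavy = foot alone; LL = one foot; stranded L unfooted): (gle.ˈse) (lu.ˈbru) (ˈkor) bu (ˈfaf).
Foot heads: 2, 4, 5, 7.
Primary stress on the leftmost head = syllable 2.
Primary stress: syllable 2 → gle.ˈse.lu.bru.kor.bu.faf.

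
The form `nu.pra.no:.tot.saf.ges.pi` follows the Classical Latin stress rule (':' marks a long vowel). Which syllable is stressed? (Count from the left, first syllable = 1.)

6

Classical Latin: stress the penult if heavy (long vowel or closed), else the antepenult.
Weights: 5 saf H, 6 ges H, 7 pi L.
The penult (syllable 6, ges) is heavy, so it takes stress.
Stress on syllable 6: nu.pra.no:.tot.saf.ˈges.pi.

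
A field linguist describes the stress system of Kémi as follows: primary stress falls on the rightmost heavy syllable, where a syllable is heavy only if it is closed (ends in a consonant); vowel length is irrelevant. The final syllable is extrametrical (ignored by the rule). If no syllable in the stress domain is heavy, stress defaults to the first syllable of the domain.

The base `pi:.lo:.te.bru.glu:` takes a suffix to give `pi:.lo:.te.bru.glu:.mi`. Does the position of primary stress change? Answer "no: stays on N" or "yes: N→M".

Base `pi:.lo:.te.bru.glu:` (5 syllables):
  The final syllable (5, glu:) is extrametrical; the stress domain is syllables 1–4.
  Weights: 1 pi: L, 2 lo: L, 3 te L, 4 bru L.
  No heavy syllable in the domain; default to the first syllable of the domain = syllable 1.
  → primary stress on syllable 1.
Suffixed `pi:.lo:.te.bru.glu:.mi` (6 syllables):
  The final syllable (6, mi) is extrametrical; the stress domain is syllables 1–5.
  Weights: 1 pi: L, 2 lo: L, 3 te L, 4 bru L, 5 glu: L.
  No heavy syllable in the domain; default to the first syllable of the domain = syllable 1.
  → primary stress on syllable 1.

no: stays on 1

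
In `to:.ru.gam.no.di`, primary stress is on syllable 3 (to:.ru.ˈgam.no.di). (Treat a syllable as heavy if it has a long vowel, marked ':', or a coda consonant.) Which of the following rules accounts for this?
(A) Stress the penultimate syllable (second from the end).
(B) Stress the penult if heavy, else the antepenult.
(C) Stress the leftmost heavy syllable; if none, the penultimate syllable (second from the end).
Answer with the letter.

Rule A → syllable 4 (observed: 3).
Rule B → syllable 3 ✓.
Rule C → syllable 1 (observed: 3).

B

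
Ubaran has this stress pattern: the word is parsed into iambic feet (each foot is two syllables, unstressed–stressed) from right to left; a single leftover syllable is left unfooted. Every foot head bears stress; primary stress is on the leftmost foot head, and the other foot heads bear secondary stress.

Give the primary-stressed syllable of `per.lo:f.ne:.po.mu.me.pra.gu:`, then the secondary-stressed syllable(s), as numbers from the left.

Parse right to left into iambic (σˈσ) feet: (per.ˈlo:f) (ne:.ˈpo) (mu.ˈme) (pra.ˈgu:).
Foot heads (stressed positions): 2, 4, 6, 8.
End Rule Leftmost: primary stress on the leftmost head = syllable 2.
Secondary stress on 4, 6, 8: per.ˈlo:f.ne:.ˌpo.mu.ˌme.pra.ˌgu:.

primary 2, secondary 4, 6, 8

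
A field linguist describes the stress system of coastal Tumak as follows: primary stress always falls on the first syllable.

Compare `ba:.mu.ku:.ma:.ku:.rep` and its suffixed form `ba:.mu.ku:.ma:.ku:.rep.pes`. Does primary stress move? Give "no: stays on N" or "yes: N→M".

no: stays on 1

Base `ba:.mu.ku:.ma:.ku:.rep` (6 syllables):
  The word has 6 syllables; the first syllable is syllable 1 (ba:).
  → primary stress on syllable 1.
Suffixed `ba:.mu.ku:.ma:.ku:.rep.pes` (7 syllables):
  The word has 7 syllables; the first syllable is syllable 1 (ba:).
  → primary stress on syllable 1.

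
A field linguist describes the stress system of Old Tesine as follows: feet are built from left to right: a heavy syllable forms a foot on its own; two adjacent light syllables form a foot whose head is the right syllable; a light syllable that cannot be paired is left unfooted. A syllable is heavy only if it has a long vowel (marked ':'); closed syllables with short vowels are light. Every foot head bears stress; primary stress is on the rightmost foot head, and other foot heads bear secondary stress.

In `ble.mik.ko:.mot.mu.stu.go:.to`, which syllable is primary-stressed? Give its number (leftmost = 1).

Weights: 1 ble L, 2 mik L, 3 ko: H, 4 mot L, 5 mu L, 6 stu L, 7 go: H, 8 to L.
Parse left to right (heavy = foot alone; LL = one foot; stranded L unfooted): (ble.ˈmik) (ˈko:) (mot.ˈmu) stu (ˈgo:) to.
Foot heads: 2, 3, 5, 7.
Primary stress on the rightmost head = syllable 7.
Primary stress: syllable 7 → ble.mik.ko:.mot.mu.stu.ˈgo:.to.

7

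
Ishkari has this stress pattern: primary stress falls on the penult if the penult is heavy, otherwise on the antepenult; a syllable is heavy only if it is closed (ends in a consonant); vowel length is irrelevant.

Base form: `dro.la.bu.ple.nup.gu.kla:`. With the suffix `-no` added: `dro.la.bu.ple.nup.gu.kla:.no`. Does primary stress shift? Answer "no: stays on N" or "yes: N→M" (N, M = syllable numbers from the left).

Base `dro.la.bu.ple.nup.gu.kla:` (7 syllables):
  Weights: 5 nup H, 6 gu L, 7 kla: L.
  The penult (syllable 6, gu) is light, so stress falls on the antepenult (syllable 5, nup).
  → primary stress on syllable 5.
Suffixed `dro.la.bu.ple.nup.gu.kla:.no` (8 syllables):
  Weights: 6 gu L, 7 kla: L, 8 no L.
  The penult (syllable 7, kla:) is light, so stress falls on the antepenult (syllable 6, gu).
  → primary stress on syllable 6.

yes: 5→6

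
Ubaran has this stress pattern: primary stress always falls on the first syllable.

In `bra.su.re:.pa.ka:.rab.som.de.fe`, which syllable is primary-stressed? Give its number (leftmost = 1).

The word has 9 syllables; the first syllable is syllable 1 (bra).
Primary stress: syllable 1 → ˈbra.su.re:.pa.ka:.rab.som.de.fe.

1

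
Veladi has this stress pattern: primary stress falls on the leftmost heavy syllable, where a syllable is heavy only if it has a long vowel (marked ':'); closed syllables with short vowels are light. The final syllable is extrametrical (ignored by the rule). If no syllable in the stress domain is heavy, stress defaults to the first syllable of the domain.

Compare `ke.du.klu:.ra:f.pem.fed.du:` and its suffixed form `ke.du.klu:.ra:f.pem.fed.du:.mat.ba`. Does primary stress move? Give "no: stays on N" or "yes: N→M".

Base `ke.du.klu:.ra:f.pem.fed.du:` (7 syllables):
  The final syllable (7, du:) is extrametrical; the stress domain is syllables 1–6.
  Weights: 1 ke L, 2 du L, 3 klu: H, 4 ra:f H, 5 pem L, 6 fed L.
  Heavy syllables in the domain: 3, 4. The leftmost is syllable 3 (klu:).
  → primary stress on syllable 3.
Suffixed `ke.du.klu:.ra:f.pem.fed.du:.mat.ba` (9 syllables):
  The final syllable (9, ba) is extrametrical; the stress domain is syllables 1–8.
  Weights: 1 ke L, 2 du L, 3 klu: H, 4 ra:f H, 5 pem L, 6 fed L, 7 du: H, 8 mat L.
  Heavy syllables in the domain: 3, 4, 7. The leftmost is syllable 3 (klu:).
  → primary stress on syllable 3.

no: stays on 3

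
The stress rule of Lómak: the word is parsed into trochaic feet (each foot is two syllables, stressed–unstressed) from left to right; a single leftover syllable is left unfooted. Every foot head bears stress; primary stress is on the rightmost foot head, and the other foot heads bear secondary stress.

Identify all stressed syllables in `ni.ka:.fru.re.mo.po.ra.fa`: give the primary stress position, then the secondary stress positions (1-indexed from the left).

Parse left to right into trochaic (ˈσσ) feet: (ˈni.ka:) (ˈfru.re) (ˈmo.po) (ˈra.fa).
Foot heads (stressed positions): 1, 3, 5, 7.
End Rule Rightmost: primary stress on the rightmost head = syllable 7.
Secondary stress on 1, 3, 5: ˌni.ka:.ˌfru.re.ˌmo.po.ˈra.fa.

primary 7, secondary 1, 3, 5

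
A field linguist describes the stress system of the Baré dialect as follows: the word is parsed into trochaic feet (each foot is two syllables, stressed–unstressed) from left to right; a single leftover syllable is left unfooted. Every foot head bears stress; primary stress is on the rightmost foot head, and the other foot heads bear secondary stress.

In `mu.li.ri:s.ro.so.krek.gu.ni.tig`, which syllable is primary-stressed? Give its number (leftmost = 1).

Parse left to right into trochaic (ˈσσ) feet: (ˈmu.li) (ˈri:s.ro) (ˈso.krek) (ˈgu.ni) tig. Syllable 9 is left unfooted.
Foot heads (stressed positions): 1, 3, 5, 7.
End Rule Rightmost: primary stress on the rightmost head = syllable 7.
Primary stress: syllable 7 → mu.li.ri:s.ro.so.krek.ˈgu.ni.tig.

7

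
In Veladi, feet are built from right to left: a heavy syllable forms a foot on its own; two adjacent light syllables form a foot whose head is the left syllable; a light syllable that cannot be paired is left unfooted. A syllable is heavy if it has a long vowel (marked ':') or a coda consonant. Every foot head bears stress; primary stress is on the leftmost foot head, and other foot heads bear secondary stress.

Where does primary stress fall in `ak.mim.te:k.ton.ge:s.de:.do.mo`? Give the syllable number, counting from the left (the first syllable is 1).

Weights: 1 ak H, 2 mim H, 3 te:k H, 4 ton H, 5 ge:s H, 6 de: H, 7 do L, 8 mo L.
Parse right to left (heavy = foot alone; LL = one foot; stranded L unfooted): (ˈak) (ˈmim) (ˈte:k) (ˈton) (ˈge:s) (ˈde:) (ˈdo.mo).
Foot heads: 1, 2, 3, 4, 5, 6, 7.
Primary stress on the leftmost head = syllable 1.
Primary stress: syllable 1 → ˈak.mim.te:k.ton.ge:s.de:.do.mo.

1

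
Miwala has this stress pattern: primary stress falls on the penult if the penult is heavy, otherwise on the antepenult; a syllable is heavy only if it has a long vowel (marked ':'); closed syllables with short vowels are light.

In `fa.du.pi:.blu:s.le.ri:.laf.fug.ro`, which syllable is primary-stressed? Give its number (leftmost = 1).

7

Weights: 7 laf L, 8 fug L, 9 ro L.
The penult (syllable 8, fug) is light, so stress falls on the antepenult (syllable 7, laf).
Primary stress: syllable 7 → fa.du.pi:.blu:s.le.ri:.ˈlaf.fug.ro.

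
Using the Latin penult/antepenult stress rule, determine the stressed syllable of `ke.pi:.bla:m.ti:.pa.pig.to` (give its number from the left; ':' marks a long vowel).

6

Classical Latin: stress the penult if heavy (long vowel or closed), else the antepenult.
Weights: 5 pa L, 6 pig H, 7 to L.
The penult (syllable 6, pig) is heavy, so it takes stress.
Stress on syllable 6: ke.pi:.bla:m.ti:.pa.ˈpig.to.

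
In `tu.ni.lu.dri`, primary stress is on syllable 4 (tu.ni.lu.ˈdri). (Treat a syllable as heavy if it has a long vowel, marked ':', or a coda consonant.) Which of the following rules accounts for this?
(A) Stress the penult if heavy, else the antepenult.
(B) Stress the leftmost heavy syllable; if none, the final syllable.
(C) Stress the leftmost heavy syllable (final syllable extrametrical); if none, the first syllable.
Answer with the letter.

B

Rule A → syllable 2 (observed: 4).
Rule B → syllable 4 ✓.
Rule C → syllable 1 (observed: 4).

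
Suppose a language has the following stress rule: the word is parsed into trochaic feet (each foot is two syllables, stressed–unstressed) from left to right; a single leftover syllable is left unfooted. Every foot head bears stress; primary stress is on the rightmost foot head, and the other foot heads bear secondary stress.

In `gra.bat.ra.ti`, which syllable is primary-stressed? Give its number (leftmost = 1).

Parse left to right into trochaic (ˈσσ) feet: (ˈgra.bat) (ˈra.ti).
Foot heads (stressed positions): 1, 3.
End Rule Rightmost: primary stress on the rightmost head = syllable 3.
Primary stress: syllable 3 → gra.bat.ˈra.ti.

3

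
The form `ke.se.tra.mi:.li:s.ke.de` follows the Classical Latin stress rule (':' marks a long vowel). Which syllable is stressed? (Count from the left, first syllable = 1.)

Classical Latin: stress the penult if heavy (long vowel or closed), else the antepenult.
Weights: 5 li:s H, 6 ke L, 7 de L.
The penult (syllable 6, ke) is light, so stress falls on the antepenult (syllable 5, li:s).
Stress on syllable 5: ke.se.tra.mi:.ˈli:s.ke.de.

5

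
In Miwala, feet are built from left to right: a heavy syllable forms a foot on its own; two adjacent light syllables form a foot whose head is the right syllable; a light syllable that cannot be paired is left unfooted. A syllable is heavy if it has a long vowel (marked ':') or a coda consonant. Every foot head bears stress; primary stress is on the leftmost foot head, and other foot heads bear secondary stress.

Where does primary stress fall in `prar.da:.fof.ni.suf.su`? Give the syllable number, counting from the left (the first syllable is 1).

1

Weights: 1 prar H, 2 da: H, 3 fof H, 4 ni L, 5 suf H, 6 su L.
Parse left to right (heavy = foot alone; LL = one foot; stranded L unfooted): (ˈprar) (ˈda:) (ˈfof) ni (ˈsuf) su.
Foot heads: 1, 2, 3, 5.
Primary stress on the leftmost head = syllable 1.
Primary stress: syllable 1 → ˈprar.da:.fof.ni.suf.su.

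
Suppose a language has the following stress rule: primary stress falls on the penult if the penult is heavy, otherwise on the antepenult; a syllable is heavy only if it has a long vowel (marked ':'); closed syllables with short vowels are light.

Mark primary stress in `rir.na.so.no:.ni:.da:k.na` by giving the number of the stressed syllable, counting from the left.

6

Weights: 5 ni: H, 6 da:k H, 7 na L.
The penult (syllable 6, da:k) is heavy, so it takes stress.
Primary stress: syllable 6 → rir.na.so.no:.ni:.ˈda:k.na.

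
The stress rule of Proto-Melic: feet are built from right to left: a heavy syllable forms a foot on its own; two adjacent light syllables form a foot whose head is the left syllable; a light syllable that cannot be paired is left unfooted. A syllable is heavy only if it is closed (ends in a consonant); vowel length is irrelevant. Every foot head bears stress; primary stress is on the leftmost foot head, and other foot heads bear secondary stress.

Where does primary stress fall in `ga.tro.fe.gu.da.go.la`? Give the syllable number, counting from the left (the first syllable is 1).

2

Weights: 1 ga L, 2 tro L, 3 fe L, 4 gu L, 5 da L, 6 go L, 7 la L.
Parse right to left (heavy = foot alone; LL = one foot; stranded L unfooted): ga (ˈtro.fe) (ˈgu.da) (ˈgo.la).
Foot heads: 2, 4, 6.
Primary stress on the leftmost head = syllable 2.
Primary stress: syllable 2 → ga.ˈtro.fe.gu.da.go.la.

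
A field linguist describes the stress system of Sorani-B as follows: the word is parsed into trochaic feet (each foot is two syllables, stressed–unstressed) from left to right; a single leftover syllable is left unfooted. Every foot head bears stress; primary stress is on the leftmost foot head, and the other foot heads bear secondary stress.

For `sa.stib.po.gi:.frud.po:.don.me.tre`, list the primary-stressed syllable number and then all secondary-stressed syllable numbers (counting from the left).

primary 1, secondary 3, 5, 7

Parse left to right into trochaic (ˈσσ) feet: (ˈsa.stib) (ˈpo.gi:) (ˈfrud.po:) (ˈdon.me) tre. Syllable 9 is left unfooted.
Foot heads (stressed positions): 1, 3, 5, 7.
End Rule Leftmost: primary stress on the leftmost head = syllable 1.
Secondary stress on 3, 5, 7: ˈsa.stib.ˌpo.gi:.ˌfrud.po:.ˌdon.me.tre.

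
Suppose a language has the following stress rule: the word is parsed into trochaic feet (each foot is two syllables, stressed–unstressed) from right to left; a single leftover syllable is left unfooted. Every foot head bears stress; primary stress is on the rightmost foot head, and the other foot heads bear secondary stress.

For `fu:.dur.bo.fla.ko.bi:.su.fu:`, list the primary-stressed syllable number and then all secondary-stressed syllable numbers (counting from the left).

Parse right to left into trochaic (ˈσσ) feet: (ˈfu:.dur) (ˈbo.fla) (ˈko.bi:) (ˈsu.fu:).
Foot heads (stressed positions): 1, 3, 5, 7.
End Rule Rightmost: primary stress on the rightmost head = syllable 7.
Secondary stress on 1, 3, 5: ˌfu:.dur.ˌbo.fla.ˌko.bi:.ˈsu.fu:.

primary 7, secondary 1, 3, 5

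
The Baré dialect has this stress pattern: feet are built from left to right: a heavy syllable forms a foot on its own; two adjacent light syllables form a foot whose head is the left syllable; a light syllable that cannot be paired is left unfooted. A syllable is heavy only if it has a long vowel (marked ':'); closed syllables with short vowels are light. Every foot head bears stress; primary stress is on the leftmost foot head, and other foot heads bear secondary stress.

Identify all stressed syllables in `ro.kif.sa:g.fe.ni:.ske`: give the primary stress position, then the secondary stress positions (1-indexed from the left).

primary 1, secondary 3, 5

Weights: 1 ro L, 2 kif L, 3 sa:g H, 4 fe L, 5 ni: H, 6 ske L.
Parse left to right (heavy = foot alone; LL = one foot; stranded L unfooted): (ˈro.kif) (ˈsa:g) fe (ˈni:) ske.
Foot heads: 1, 3, 5.
Primary stress on the leftmost head = syllable 1.
Secondary stress on 3, 5: ˈro.kif.ˌsa:g.fe.ˌni:.ske.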